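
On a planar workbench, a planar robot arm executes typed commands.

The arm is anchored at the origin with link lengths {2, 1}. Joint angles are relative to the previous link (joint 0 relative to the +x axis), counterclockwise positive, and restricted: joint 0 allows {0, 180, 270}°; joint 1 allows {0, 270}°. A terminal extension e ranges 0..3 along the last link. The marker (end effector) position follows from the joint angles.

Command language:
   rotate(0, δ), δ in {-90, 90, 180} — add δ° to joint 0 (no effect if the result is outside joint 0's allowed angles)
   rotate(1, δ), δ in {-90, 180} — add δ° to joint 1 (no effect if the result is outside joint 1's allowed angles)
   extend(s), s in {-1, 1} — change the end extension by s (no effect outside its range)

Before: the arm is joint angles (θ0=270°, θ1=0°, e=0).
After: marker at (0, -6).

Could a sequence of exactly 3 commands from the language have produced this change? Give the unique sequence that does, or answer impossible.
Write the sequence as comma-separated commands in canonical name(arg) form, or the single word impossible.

begin: joint angles (θ0=270°, θ1=0°, e=0)
1. extend(1) → joint angles (θ0=270°, θ1=0°, e=1)
2. extend(1) → joint angles (θ0=270°, θ1=0°, e=2)
3. extend(1) → joint angles (θ0=270°, θ1=0°, e=3)
all 343 alternatives checked — unique.

extend(1), extend(1), extend(1)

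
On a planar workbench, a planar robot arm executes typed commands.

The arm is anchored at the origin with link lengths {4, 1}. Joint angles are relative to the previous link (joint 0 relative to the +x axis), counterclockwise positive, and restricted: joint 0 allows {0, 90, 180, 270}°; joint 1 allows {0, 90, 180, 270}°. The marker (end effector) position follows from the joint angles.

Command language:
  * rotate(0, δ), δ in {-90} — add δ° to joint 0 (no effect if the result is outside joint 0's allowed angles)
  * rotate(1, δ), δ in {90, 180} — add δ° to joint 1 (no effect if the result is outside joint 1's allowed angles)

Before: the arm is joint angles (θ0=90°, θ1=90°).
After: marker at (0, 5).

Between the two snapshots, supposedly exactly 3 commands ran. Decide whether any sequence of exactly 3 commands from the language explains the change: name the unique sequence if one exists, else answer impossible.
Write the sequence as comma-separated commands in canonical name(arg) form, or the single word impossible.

rotate(1, 90), rotate(1, 90), rotate(1, 90)

start: joint angles (θ0=90°, θ1=90°)
t=1 rotate(1, 90) ⇒ joint angles (θ0=90°, θ1=180°)
t=2 rotate(1, 90) ⇒ joint angles (θ0=90°, θ1=270°)
t=3 rotate(1, 90) ⇒ joint angles (θ0=90°, θ1=0°)
all 27 alternatives checked — unique.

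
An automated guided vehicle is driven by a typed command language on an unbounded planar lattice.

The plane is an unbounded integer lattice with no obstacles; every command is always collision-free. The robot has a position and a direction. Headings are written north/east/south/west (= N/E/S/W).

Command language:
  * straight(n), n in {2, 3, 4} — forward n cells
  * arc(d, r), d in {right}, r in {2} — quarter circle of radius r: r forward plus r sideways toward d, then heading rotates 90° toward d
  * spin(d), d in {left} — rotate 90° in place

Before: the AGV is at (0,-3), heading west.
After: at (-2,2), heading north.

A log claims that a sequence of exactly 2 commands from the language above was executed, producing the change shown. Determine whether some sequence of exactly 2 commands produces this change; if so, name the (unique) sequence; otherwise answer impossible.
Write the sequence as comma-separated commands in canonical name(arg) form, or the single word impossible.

arc(right, 2), straight(3)

key: position moved to (-2,2) AND the heading swung to N — translation plus rotation needed
initial: at (0,-3), heading west
step 1 (arc(right, 2)): at (-2,-1), heading north
step 2 (straight(3)): at (-2,2), heading north
no other 2-command option fits: unique.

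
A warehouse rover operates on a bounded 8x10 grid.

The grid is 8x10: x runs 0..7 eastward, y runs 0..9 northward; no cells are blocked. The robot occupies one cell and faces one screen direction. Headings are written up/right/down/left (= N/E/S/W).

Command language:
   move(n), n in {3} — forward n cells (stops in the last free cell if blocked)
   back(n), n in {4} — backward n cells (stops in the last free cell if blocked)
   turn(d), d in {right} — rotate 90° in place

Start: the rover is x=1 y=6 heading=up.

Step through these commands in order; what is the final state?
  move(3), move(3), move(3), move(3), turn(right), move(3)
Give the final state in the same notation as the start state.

x=4 y=9 heading=right

start: x=1 y=6 heading=up
t=1 move(3) ⇒ x=1 y=9 heading=up
t=2 move(3) ⇒ x=1 y=9 heading=up
t=3 move(3) ⇒ x=1 y=9 heading=up
t=4 move(3) ⇒ x=1 y=9 heading=up
t=5 turn(right) ⇒ x=1 y=9 heading=right
t=6 move(3) ⇒ x=4 y=9 heading=right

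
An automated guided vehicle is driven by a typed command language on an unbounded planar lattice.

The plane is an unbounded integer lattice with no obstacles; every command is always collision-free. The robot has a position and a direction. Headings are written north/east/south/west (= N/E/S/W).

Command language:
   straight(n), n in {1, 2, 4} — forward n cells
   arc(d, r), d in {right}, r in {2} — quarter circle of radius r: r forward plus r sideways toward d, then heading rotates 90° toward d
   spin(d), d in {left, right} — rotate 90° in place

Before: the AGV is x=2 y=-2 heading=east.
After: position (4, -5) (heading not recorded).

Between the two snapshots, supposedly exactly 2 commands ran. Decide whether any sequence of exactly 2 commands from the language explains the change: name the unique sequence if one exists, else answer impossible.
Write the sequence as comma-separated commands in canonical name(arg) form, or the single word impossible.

arc(right, 2), straight(1)

key: order matters: swapping arc(right, 2) and straight(1) lands elsewhere
t0: x=2 y=-2 heading=east
1. arc(right, 2) → x=4 y=-4 heading=south
2. straight(1) → x=4 y=-5 heading=south
no other 2-command option fits: unique.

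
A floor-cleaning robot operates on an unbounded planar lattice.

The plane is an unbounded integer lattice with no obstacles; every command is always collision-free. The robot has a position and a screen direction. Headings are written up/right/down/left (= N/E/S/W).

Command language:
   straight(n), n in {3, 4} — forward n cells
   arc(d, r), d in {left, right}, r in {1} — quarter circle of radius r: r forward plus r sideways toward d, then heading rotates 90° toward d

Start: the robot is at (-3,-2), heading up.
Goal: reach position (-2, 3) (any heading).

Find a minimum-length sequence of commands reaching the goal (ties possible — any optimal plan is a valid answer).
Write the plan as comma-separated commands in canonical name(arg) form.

begin: at (-3,-2), heading up
1. straight(4) → at (-3,2), heading up
2. arc(right, 1) → at (-2,3), heading right
no 1-step plan works, so 2 is optimal.

straight(4), arc(right, 1)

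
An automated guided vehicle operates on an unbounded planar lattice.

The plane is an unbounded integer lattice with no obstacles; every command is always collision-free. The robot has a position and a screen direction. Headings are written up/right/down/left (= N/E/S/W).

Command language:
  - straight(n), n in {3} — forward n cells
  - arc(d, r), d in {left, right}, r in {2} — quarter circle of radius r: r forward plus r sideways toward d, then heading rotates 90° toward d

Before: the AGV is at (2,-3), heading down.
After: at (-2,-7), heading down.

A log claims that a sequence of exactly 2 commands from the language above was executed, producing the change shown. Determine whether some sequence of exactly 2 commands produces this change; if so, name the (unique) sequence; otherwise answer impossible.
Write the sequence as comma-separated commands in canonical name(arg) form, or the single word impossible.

key: order matters: swapping arc(right, 2) and arc(left, 2) lands elsewhere
from: at (2,-3), heading down
t=1 arc(right, 2) ⇒ at (0,-5), heading left
t=2 arc(left, 2) ⇒ at (-2,-7), heading down
no rival 2-sequence matches.

arc(right, 2), arc(left, 2)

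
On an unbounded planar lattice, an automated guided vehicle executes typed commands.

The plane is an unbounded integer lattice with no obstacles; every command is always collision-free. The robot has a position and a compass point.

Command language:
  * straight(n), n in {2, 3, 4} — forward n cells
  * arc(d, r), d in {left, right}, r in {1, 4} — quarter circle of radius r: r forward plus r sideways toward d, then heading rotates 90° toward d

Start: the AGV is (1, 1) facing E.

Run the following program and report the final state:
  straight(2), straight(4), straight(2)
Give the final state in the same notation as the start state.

from: (1, 1) facing E
[1] after straight(2): (3, 1) facing E
[2] after straight(4): (7, 1) facing E
[3] after straight(2): (9, 1) facing E

(9, 1) facing E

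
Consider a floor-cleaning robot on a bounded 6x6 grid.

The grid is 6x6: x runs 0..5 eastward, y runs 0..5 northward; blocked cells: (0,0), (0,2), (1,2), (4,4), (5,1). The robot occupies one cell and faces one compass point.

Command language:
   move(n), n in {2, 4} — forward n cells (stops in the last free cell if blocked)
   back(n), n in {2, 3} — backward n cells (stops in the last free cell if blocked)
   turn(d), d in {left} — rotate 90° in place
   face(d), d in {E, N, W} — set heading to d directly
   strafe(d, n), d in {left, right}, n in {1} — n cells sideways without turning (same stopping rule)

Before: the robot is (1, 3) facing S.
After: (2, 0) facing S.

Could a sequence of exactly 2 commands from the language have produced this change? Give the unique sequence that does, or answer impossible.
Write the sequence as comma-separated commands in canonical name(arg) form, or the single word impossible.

strafe(left, 1), move(4)

key: running move(4) before strafe(left, 1) would end elsewhere — order is forced
begin: (1, 3) facing S
t=1 strafe(left, 1) ⇒ (2, 3) facing S
t=2 move(4) ⇒ (2, 0) facing S
no other 2-command option fits: unique.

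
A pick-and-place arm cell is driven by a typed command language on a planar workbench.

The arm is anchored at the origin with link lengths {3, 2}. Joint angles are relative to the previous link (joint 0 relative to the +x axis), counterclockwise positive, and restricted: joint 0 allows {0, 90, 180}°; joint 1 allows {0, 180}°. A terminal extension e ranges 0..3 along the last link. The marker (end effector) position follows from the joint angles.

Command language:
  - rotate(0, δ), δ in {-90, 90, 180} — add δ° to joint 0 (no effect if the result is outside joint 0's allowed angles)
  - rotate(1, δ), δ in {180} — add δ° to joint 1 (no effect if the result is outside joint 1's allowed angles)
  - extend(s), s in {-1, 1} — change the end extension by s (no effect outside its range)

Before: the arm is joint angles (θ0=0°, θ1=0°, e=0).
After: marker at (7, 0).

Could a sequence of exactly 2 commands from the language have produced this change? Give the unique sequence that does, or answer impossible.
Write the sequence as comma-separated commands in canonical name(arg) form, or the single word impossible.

extend(1), extend(1)

initial: joint angles (θ0=0°, θ1=0°, e=0)
t=1 extend(1) ⇒ joint angles (θ0=0°, θ1=0°, e=1)
t=2 extend(1) ⇒ joint angles (θ0=0°, θ1=0°, e=2)
all 36 alternatives checked — unique.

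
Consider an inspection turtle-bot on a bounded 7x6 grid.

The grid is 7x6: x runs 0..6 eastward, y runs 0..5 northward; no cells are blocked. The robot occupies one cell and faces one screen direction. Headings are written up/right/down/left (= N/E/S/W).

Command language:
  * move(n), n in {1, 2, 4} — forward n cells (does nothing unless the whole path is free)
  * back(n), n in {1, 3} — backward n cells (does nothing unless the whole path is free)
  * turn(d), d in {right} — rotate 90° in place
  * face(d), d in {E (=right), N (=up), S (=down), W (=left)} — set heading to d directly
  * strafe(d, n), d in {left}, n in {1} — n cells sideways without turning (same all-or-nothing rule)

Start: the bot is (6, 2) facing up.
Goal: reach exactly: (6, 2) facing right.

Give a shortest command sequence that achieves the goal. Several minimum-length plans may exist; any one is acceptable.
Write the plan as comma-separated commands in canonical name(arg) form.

start: (6, 2) facing up
1. face(E) → (6, 2) facing right
shorter routes all fall short; 1 is best.

face(E)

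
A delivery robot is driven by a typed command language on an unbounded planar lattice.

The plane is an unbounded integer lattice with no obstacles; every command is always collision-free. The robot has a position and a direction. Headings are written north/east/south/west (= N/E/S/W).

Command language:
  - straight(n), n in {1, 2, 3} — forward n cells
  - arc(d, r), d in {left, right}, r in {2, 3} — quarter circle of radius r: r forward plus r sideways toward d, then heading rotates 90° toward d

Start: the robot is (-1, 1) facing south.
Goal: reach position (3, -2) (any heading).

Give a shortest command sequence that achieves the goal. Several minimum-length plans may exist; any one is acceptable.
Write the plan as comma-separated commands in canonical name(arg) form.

initial: (-1, 1) facing south
t=1 arc(left, 3) ⇒ (2, -2) facing east
t=2 straight(1) ⇒ (3, -2) facing east
shorter routes all fall short; 2 is best.

arc(left, 3), straight(1)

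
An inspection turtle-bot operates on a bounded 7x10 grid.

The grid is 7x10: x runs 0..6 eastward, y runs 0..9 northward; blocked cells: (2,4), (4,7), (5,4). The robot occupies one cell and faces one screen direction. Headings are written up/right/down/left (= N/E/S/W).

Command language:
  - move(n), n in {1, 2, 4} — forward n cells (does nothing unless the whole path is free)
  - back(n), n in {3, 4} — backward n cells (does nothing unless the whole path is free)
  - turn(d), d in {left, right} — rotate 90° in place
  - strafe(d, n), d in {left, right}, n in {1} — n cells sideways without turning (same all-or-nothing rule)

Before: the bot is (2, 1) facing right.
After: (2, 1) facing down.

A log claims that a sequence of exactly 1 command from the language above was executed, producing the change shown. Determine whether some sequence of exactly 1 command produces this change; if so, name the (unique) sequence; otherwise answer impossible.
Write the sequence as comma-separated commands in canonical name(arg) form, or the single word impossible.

key: parked at (2,1) the whole time — nothing moves the robot
start: (2, 1) facing right
step 1 (turn(right)): (2, 1) facing down
no other 1-command option fits: unique.

turn(right)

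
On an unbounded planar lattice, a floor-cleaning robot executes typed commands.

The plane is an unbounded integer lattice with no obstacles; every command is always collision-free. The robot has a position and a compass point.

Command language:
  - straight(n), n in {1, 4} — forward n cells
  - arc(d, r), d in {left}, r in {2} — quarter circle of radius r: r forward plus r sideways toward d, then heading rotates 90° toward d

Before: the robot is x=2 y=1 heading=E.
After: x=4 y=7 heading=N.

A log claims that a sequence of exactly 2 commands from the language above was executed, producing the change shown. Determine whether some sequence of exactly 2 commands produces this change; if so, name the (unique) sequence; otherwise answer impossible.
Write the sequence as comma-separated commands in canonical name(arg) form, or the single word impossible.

key: order matters: swapping arc(left, 2) and straight(4) lands elsewhere
from: x=2 y=1 heading=E
step 1 (arc(left, 2)): x=4 y=3 heading=N
step 2 (straight(4)): x=4 y=7 heading=N
no other 2-command option fits: unique.

arc(left, 2), straight(4)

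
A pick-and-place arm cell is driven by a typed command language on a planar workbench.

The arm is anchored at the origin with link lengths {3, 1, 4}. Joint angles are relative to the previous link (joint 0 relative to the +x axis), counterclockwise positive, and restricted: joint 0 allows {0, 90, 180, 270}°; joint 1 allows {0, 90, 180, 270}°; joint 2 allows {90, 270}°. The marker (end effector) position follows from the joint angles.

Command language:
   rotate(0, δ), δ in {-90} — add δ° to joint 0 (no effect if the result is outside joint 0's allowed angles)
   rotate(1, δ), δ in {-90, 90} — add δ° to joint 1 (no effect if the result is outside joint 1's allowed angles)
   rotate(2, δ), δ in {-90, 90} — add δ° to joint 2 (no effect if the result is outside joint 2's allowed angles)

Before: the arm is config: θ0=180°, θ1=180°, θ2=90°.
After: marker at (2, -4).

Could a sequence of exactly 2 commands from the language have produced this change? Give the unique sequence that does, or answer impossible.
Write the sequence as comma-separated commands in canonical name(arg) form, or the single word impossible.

rotate(0, -90), rotate(0, -90)

from: config: θ0=180°, θ1=180°, θ2=90°
[1] after rotate(0, -90): config: θ0=90°, θ1=180°, θ2=90°
[2] after rotate(0, -90): config: θ0=0°, θ1=180°, θ2=90°
no other 2-command option fits: unique.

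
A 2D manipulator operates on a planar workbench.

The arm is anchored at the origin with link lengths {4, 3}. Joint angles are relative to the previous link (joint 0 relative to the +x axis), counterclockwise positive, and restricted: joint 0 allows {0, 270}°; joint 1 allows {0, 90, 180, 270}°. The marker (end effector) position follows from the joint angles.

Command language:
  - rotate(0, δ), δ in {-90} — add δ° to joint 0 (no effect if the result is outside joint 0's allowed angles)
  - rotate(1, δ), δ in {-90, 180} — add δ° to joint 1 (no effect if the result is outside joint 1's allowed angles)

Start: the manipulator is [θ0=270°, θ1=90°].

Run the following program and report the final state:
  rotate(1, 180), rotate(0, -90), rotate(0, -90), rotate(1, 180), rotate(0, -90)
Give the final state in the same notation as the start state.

[θ0=270°, θ1=90°]

start: [θ0=270°, θ1=90°]
[1] after rotate(1, 180): [θ0=270°, θ1=270°]
[2] after rotate(0, -90): [θ0=270°, θ1=270°]
[3] after rotate(0, -90): [θ0=270°, θ1=270°]
[4] after rotate(1, 180): [θ0=270°, θ1=90°]
[5] after rotate(0, -90): [θ0=270°, θ1=90°]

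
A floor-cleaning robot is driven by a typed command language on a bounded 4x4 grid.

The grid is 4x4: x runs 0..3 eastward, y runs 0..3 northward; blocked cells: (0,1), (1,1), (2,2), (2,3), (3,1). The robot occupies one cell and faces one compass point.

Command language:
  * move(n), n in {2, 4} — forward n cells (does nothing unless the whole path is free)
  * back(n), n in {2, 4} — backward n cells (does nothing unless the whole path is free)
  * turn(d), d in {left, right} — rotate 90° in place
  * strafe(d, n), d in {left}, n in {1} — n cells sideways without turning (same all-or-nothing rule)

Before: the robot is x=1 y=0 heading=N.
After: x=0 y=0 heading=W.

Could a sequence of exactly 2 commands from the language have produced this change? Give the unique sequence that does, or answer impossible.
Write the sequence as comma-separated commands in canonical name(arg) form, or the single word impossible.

key: running turn(left) before strafe(left, 1) would end elsewhere — order is forced
start: x=1 y=0 heading=N
t=1 strafe(left, 1) ⇒ x=0 y=0 heading=N
t=2 turn(left) ⇒ x=0 y=0 heading=W
all 49 alternatives checked — unique.

strafe(left, 1), turn(left)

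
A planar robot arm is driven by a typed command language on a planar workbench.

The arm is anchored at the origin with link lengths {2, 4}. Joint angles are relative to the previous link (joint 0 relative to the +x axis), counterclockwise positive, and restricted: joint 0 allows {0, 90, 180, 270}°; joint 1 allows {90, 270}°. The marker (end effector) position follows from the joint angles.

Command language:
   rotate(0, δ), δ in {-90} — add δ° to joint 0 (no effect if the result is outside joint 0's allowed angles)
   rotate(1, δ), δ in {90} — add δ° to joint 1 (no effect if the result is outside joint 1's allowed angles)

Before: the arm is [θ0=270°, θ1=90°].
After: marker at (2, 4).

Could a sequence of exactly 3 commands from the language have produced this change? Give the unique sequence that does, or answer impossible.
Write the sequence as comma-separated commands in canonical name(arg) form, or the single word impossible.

initial: [θ0=270°, θ1=90°]
[1] after rotate(0, -90): [θ0=180°, θ1=90°]
[2] after rotate(0, -90): [θ0=90°, θ1=90°]
[3] after rotate(0, -90): [θ0=0°, θ1=90°]
uniquely the one of 8 3-step routes that fits.

rotate(0, -90), rotate(0, -90), rotate(0, -90)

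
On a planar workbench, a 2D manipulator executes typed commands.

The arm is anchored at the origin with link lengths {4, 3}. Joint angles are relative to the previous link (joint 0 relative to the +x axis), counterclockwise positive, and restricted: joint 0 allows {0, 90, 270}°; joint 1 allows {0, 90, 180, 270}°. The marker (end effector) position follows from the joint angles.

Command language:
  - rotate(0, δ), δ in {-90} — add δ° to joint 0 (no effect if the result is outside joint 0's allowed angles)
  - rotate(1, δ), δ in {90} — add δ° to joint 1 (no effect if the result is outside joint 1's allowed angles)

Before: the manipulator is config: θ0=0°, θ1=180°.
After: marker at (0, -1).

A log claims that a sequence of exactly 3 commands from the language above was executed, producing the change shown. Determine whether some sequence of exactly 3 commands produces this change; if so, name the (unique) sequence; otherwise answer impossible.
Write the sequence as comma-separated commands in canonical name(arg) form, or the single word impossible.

from: config: θ0=0°, θ1=180°
[1] after rotate(0, -90): config: θ0=270°, θ1=180°
[2] after rotate(0, -90): config: θ0=270°, θ1=180°
[3] after rotate(0, -90): config: θ0=270°, θ1=180°
all 8 alternatives checked — unique.

rotate(0, -90), rotate(0, -90), rotate(0, -90)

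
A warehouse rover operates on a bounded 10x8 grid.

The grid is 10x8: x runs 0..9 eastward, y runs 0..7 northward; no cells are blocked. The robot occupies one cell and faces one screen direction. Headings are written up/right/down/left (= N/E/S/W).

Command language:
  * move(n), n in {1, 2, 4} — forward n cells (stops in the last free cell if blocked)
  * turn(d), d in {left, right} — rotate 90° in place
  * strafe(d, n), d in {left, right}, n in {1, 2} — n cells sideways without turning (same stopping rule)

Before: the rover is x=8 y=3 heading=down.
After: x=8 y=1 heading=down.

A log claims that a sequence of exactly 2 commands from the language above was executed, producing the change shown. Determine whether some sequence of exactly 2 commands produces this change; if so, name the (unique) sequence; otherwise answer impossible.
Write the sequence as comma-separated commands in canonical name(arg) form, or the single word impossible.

key: still facing S at the end — nothing in the sequence rotates
from: x=8 y=3 heading=down
1. move(1) → x=8 y=2 heading=down
2. move(1) → x=8 y=1 heading=down
all 81 alternatives checked — unique.

move(1), move(1)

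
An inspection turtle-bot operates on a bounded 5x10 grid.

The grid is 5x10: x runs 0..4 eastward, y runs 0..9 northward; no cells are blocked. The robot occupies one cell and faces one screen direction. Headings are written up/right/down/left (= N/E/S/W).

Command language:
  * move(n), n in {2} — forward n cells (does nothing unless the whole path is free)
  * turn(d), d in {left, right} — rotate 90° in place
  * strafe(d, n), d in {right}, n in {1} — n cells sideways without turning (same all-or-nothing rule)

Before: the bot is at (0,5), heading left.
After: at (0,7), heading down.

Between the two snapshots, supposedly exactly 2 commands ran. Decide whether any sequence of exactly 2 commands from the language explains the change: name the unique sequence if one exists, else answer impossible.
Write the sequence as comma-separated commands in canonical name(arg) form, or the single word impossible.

impossible

checked all 2-command options: none fits.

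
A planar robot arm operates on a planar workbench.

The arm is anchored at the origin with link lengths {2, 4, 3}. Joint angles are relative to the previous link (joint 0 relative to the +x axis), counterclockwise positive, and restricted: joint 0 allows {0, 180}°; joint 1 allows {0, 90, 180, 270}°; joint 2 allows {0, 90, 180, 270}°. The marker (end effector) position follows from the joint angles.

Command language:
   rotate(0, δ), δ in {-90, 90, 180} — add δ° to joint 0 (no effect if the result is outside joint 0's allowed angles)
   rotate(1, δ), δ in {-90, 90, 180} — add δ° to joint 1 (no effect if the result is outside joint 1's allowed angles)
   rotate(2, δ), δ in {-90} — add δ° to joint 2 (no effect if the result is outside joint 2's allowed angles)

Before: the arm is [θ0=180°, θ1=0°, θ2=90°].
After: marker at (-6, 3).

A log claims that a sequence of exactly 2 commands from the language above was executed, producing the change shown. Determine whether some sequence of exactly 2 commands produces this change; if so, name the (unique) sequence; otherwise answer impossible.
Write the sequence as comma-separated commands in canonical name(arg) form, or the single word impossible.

initial: [θ0=180°, θ1=0°, θ2=90°]
1. rotate(2, -90) → [θ0=180°, θ1=0°, θ2=0°]
2. rotate(2, -90) → [θ0=180°, θ1=0°, θ2=270°]
no other 2-command option fits: unique.

rotate(2, -90), rotate(2, -90)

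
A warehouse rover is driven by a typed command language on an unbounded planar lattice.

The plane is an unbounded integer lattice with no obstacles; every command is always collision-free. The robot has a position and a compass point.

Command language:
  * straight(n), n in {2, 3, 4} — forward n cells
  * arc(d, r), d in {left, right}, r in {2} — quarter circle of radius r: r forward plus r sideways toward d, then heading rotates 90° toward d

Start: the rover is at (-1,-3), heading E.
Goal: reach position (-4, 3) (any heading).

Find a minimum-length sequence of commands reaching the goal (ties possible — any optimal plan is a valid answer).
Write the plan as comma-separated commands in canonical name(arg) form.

from: at (-1,-3), heading E
t=1 arc(left, 2) ⇒ at (1,-1), heading N
t=2 straight(2) ⇒ at (1,1), heading N
t=3 arc(left, 2) ⇒ at (-1,3), heading W
t=4 straight(3) ⇒ at (-4,3), heading W
minimal: 4 command(s), checked below 4.

arc(left, 2), straight(2), arc(left, 2), straight(3)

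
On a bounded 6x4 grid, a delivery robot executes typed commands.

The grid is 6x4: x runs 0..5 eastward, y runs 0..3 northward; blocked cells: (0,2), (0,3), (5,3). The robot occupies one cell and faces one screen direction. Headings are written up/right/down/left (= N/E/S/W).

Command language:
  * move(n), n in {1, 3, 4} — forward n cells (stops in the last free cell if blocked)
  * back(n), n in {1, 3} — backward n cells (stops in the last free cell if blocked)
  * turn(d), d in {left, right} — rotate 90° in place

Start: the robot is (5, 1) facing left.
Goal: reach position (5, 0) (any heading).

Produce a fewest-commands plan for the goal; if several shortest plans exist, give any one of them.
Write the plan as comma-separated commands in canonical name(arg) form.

turn(right), back(3)

from: (5, 1) facing left
1. turn(right) → (5, 1) facing up
2. back(3) → (5, 0) facing up
no 1-step plan works, so 2 is optimal.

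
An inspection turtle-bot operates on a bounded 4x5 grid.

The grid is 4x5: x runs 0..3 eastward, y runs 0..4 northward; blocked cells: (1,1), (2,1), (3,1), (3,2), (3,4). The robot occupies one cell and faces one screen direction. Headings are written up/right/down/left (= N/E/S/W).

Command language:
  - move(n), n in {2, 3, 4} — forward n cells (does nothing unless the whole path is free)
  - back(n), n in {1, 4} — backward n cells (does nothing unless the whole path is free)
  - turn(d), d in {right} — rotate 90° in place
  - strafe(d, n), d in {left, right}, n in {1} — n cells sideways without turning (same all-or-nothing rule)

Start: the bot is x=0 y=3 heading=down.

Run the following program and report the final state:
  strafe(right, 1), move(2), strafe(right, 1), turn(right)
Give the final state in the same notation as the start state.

initial: x=0 y=3 heading=down
step 1 (strafe(right, 1)): x=0 y=3 heading=down
step 2 (move(2)): x=0 y=1 heading=down
step 3 (strafe(right, 1)): x=0 y=1 heading=down
step 4 (turn(right)): x=0 y=1 heading=left

x=0 y=1 heading=left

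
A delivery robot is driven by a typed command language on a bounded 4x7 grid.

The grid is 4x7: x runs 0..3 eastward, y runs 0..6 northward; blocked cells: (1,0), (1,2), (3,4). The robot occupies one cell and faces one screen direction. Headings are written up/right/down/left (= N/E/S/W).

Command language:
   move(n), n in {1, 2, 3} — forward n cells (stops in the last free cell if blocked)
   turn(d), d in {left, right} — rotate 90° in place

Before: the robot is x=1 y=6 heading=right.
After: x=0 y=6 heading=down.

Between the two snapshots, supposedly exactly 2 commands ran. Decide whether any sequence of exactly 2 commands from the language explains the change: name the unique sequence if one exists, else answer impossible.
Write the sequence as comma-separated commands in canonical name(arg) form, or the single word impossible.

impossible

every 2-command combo misses the target.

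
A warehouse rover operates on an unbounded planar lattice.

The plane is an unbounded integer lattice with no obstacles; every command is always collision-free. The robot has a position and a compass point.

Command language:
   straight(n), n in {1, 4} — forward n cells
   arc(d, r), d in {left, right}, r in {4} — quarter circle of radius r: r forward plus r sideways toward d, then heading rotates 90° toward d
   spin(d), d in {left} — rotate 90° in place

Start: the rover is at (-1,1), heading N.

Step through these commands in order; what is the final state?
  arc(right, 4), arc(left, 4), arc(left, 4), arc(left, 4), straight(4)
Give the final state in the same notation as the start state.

at (-1,5), heading S

from: at (-1,1), heading N
step 1 (arc(right, 4)): at (3,5), heading E
step 2 (arc(left, 4)): at (7,9), heading N
step 3 (arc(left, 4)): at (3,13), heading W
step 4 (arc(left, 4)): at (-1,9), heading S
step 5 (straight(4)): at (-1,5), heading S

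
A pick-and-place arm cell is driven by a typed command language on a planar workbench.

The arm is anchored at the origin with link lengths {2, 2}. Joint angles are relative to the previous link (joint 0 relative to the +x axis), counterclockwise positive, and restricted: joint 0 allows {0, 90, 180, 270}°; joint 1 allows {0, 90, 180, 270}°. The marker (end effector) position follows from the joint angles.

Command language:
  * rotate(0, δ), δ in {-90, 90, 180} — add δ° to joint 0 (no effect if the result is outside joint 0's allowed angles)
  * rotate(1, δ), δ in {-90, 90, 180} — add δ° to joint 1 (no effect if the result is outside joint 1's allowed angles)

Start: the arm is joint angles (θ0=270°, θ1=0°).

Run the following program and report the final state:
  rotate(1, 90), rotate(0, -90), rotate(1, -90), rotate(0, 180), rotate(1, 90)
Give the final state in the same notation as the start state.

joint angles (θ0=0°, θ1=90°)

from: joint angles (θ0=270°, θ1=0°)
step 1 (rotate(1, 90)): joint angles (θ0=270°, θ1=90°)
step 2 (rotate(0, -90)): joint angles (θ0=180°, θ1=90°)
step 3 (rotate(1, -90)): joint angles (θ0=180°, θ1=0°)
step 4 (rotate(0, 180)): joint angles (θ0=0°, θ1=0°)
step 5 (rotate(1, 90)): joint angles (θ0=0°, θ1=90°)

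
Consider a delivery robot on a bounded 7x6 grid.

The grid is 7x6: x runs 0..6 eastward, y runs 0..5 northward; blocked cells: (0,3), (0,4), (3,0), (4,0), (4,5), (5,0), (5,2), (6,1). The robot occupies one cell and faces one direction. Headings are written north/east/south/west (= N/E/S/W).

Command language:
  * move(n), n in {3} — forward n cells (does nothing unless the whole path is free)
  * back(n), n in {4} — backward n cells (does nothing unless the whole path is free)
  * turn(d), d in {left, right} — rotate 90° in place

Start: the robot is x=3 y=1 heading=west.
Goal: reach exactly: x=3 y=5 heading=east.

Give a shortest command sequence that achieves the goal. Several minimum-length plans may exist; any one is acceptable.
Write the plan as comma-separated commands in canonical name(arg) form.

start: x=3 y=1 heading=west
[1] after turn(left): x=3 y=1 heading=south
[2] after back(4): x=3 y=5 heading=south
[3] after turn(left): x=3 y=5 heading=east
nothing shorter than 3 reaches the goal.

turn(left), back(4), turn(left)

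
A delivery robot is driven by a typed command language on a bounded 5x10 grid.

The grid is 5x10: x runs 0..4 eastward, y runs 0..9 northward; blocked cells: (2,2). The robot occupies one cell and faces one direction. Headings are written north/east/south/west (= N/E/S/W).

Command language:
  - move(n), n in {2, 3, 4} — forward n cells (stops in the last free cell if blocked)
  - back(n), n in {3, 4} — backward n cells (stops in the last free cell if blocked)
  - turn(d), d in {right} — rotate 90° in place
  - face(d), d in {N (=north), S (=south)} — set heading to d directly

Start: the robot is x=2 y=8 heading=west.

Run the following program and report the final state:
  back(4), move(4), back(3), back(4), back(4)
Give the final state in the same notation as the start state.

begin: x=2 y=8 heading=west
t=1 back(4) ⇒ x=4 y=8 heading=west
t=2 move(4) ⇒ x=0 y=8 heading=west
t=3 back(3) ⇒ x=3 y=8 heading=west
t=4 back(4) ⇒ x=4 y=8 heading=west
t=5 back(4) ⇒ x=4 y=8 heading=west

x=4 y=8 heading=west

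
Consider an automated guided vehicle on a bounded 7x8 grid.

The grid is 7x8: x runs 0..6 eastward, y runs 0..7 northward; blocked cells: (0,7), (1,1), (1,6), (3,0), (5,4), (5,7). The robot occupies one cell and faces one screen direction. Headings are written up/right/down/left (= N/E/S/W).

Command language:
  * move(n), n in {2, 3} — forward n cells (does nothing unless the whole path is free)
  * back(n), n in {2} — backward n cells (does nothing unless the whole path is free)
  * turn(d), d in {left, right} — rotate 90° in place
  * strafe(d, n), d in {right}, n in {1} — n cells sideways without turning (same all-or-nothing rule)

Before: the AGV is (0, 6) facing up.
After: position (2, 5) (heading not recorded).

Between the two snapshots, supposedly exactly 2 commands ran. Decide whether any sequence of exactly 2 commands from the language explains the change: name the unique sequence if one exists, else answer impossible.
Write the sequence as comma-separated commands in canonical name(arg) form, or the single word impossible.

every 2-command combo misses the target.

impossible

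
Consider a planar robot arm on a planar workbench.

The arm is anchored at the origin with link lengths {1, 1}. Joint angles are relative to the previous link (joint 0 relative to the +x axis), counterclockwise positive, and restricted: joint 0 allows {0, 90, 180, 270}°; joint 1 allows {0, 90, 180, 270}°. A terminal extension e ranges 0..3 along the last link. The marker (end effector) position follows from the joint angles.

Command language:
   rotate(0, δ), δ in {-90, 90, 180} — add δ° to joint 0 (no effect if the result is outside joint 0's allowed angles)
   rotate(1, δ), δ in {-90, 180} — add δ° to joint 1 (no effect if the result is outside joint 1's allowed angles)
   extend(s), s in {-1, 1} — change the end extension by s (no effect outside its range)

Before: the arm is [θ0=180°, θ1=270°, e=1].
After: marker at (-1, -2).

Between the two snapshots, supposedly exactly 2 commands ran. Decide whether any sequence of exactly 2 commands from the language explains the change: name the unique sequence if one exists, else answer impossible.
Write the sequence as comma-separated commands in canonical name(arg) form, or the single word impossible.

rotate(1, -90), rotate(1, -90)

start: [θ0=180°, θ1=270°, e=1]
step 1 (rotate(1, -90)): [θ0=180°, θ1=180°, e=1]
step 2 (rotate(1, -90)): [θ0=180°, θ1=90°, e=1]
no other 2-command option fits: unique.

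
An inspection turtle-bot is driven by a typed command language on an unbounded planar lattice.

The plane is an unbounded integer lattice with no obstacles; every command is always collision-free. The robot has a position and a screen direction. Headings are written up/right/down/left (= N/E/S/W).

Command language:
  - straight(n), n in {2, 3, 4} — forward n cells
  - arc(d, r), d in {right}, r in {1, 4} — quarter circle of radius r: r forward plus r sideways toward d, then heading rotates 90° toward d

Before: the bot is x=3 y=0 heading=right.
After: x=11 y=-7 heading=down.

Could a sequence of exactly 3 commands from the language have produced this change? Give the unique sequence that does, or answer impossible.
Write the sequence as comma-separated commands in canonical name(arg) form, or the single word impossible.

straight(4), arc(right, 4), straight(3)

key: order matters: swapping straight(4) and straight(3) lands elsewhere
t0: x=3 y=0 heading=right
t=1 straight(4) ⇒ x=7 y=0 heading=right
t=2 arc(right, 4) ⇒ x=11 y=-4 heading=down
t=3 straight(3) ⇒ x=11 y=-7 heading=down
no rival 3-sequence matches.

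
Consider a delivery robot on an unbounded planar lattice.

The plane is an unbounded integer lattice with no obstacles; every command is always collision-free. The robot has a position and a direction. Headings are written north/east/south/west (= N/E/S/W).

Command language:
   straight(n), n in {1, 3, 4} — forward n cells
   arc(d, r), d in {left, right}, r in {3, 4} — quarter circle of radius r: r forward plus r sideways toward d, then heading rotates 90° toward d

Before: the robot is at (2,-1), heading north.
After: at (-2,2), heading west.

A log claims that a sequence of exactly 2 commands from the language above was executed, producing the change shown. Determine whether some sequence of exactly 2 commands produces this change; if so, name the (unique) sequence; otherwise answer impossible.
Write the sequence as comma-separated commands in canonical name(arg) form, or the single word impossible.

key: position moved to (-2,2) AND the heading swung to W — translation plus rotation needed
begin: at (2,-1), heading north
1. arc(left, 3) → at (-1,2), heading west
2. straight(1) → at (-2,2), heading west
no other 2-command option fits: unique.

arc(left, 3), straight(1)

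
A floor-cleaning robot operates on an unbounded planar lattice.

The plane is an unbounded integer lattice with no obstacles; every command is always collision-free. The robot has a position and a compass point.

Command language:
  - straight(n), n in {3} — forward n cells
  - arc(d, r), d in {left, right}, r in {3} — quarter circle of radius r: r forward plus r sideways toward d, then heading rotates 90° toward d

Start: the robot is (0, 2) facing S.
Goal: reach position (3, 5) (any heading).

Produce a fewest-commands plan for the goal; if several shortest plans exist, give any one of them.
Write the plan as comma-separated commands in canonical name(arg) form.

arc(left, 3), arc(left, 3), arc(left, 3)

begin: (0, 2) facing S
step 1 (arc(left, 3)): (3, -1) facing E
step 2 (arc(left, 3)): (6, 2) facing N
step 3 (arc(left, 3)): (3, 5) facing W
no 2-step plan works, so 3 is optimal.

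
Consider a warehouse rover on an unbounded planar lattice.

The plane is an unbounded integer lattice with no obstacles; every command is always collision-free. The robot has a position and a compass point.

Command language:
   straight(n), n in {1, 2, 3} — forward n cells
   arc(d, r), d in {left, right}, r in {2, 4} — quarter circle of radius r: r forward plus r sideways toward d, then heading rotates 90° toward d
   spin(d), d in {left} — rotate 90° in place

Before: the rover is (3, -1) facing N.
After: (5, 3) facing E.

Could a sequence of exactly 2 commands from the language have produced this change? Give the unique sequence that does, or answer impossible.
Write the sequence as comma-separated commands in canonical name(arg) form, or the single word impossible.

key: order matters: swapping straight(2) and arc(right, 2) lands elsewhere
initial: (3, -1) facing N
1. straight(2) → (3, 1) facing N
2. arc(right, 2) → (5, 3) facing E
uniquely the one of 64 2-step routes that fits.

straight(2), arc(right, 2)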